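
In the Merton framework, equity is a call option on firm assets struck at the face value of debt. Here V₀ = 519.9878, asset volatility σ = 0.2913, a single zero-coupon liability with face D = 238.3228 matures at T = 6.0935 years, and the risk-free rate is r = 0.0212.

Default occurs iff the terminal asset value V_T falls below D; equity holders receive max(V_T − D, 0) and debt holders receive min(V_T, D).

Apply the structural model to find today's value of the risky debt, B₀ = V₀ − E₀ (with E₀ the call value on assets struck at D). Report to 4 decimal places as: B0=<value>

B0=198.3025

Work the structural quantities from V₀ = 519.9878 against face 238.3228:
d₁ = [ln(V₀/D) + (r + σ²/2)T] / (σ√T)
   = [ln(519.9878/238.3228) + (0.0212 + 0.5·0.2913²)·6.0935] / (0.2913·√6.0935)
   = [0.780179 + 0.387716] / 0.719075 = 1.624165
d₂ = d₁ − σ√T = 1.624165 − 0.719075 = 0.905090
N(d₁) = 0.947830,  N(d₂) = 0.817291,  e^(−rT) = 0.878814
E₀ = V₀·N(d₁) − D·e^(−rT)·N(d₂)
   = 519.9878·0.947830 − 238.3228·0.878814·0.817291 = 321.685274
B₀ = V₀ − E₀ = 519.9878 − 321.685274 = 198.302526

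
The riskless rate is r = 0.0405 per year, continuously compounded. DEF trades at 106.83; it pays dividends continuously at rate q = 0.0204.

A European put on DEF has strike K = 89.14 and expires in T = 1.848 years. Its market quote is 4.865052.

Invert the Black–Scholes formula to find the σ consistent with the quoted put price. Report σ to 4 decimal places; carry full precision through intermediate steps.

sigma = 0.2492

At σ = 0.2492 the Black–Scholes value reproduces the quote:
σ√T = 0.2492·√1.848 = 0.338765
d₁ = (ln(S/K) + (r−q+σ²/2)T) / (σ√T) = (ln(106.83/89.14) + (0.0405−0.0204+0.2492²/2)·1.848) / 0.338765 = (0.181031 + 0.094526) / 0.338765 = 0.813414
d₂ = d₁ − σ√T = 0.813414 − 0.338765 = 0.474648
e^{−rT} = 0.927888
e^{−qT} = 0.963003
N(−d₁) = 0.207990,  N(−d₂) = 0.317519
V = K·e^{−rT}·N(−d₂) − S·e^{−qT}·N(−d₁) = 26.262603 − 21.397551 = 4.865052 (equal to the quote); since ∂V/∂σ > 0 for all σ, the implied volatility is unique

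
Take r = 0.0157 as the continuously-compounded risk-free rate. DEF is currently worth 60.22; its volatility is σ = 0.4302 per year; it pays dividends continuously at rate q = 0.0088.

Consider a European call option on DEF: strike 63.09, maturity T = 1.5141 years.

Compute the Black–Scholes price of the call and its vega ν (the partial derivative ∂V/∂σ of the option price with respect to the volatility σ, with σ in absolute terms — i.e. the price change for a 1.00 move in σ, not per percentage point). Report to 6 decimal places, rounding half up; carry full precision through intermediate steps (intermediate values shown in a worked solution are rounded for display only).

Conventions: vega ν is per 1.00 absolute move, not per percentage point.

price = 11.568334
ν = 28.612791

σ√T = 0.4302·√1.5141 = 0.529356
d₁ = (ln(S/K) + (r−q+σ²/2)T) / (σ√T) = (ln(60.22/63.09) + (0.0157−0.0088+0.4302²/2)·1.5141) / 0.529356 = (-0.046558 + 0.150556) / 0.529356 = 0.196462
d₂ = d₁ − σ√T = 0.196462 − 0.529356 = -0.332894
e^{−rT} = 0.976509
e^{−qT} = 0.986764
N(d₁) = 0.577876,  N(d₂) = 0.369607
Call price V = S·e^{−qT}·N(d₁) − K·e^{−rT}·N(d₂) = 34.339078 − 22.770744 = 11.568334
φ(d₁) = (1/√(2π))·e^{−d₁²/2} = 0.391317
ν = S·e^{−qT}·φ(d₁)·√T = 28.612791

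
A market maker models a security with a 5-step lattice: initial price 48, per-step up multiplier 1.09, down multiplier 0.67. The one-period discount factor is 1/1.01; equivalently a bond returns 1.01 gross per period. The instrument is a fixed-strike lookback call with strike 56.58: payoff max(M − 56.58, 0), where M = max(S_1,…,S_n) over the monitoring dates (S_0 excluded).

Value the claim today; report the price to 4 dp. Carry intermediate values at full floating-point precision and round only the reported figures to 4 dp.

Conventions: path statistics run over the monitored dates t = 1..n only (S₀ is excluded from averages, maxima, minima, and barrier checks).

Risk-neutral up-probability p* = (R−d)/(u−d) = (1.01−0.67)/(1.09−0.67) = 0.8095; the claim prices as the p*-weighted sum of path payoffs discounted by R^5.
Enumerate all 2^5 = 32 price paths (U = up ×1.09, D = down ×0.67); each path with k up-moves has probability p*^k·(1−p*)^(5−k).
DDDDD: M=32.1600, payoff=0.0000, prob=0.000251
UDDDD: M=52.3200, payoff=0.0000, prob=0.001066
DUDDD: M=35.0544, payoff=0.0000, prob=0.001066
UUDDD: M=57.0288, payoff=0.4488, prob=0.004529
DDUDD: M=32.1600, payoff=0.0000, prob=0.001066
UDUDD: M=52.3200, payoff=0.0000, prob=0.004529
DUUDD: M=38.2093, payoff=0.0000, prob=0.004529
UUUDD: M=62.1614, payoff=5.5814, prob=0.019247
DDDUD: M=32.1600, payoff=0.0000, prob=0.001066
UDDUD: M=52.3200, payoff=0.0000, prob=0.004529
DUDUD: M=35.0544, payoff=0.0000, prob=0.004529
UUDUD: M=57.0288, payoff=0.4488, prob=0.019247
DDUUD: M=32.1600, payoff=0.0000, prob=0.004529
UDUUD: M=52.3200, payoff=0.0000, prob=0.019247
DUUUD: M=41.6481, payoff=0.0000, prob=0.019247
UUUUD: M=67.7559, payoff=11.1759, prob=0.081801
DDDDU: M=32.1600, payoff=0.0000, prob=0.001066
UDDDU: M=52.3200, payoff=0.0000, prob=0.004529
DUDDU: M=35.0544, payoff=0.0000, prob=0.004529
UUDDU: M=57.0288, payoff=0.4488, prob=0.019247
DDUDU: M=32.1600, payoff=0.0000, prob=0.004529
UDUDU: M=52.3200, payoff=0.0000, prob=0.019247
DUUDU: M=38.2093, payoff=0.0000, prob=0.019247
UUUDU: M=62.1614, payoff=5.5814, prob=0.081801
DDDUU: M=32.1600, payoff=0.0000, prob=0.004529
UDDUU: M=52.3200, payoff=0.0000, prob=0.019247
DUDUU: M=35.0544, payoff=0.0000, prob=0.019247
UUDUU: M=57.0288, payoff=0.4488, prob=0.081801
DDUUU: M=32.1600, payoff=0.0000, prob=0.019247
UDUUU: M=52.3200, payoff=0.0000, prob=0.081801
DUUUU: M=45.3965, payoff=0.0000, prob=0.081801
UUUUU: M=73.8539, payoff=17.2739, prob=0.347655
Price = Σ prob·payoff / R^5 = 7.539585 / 1.051010 = 7.1737

price = 7.1737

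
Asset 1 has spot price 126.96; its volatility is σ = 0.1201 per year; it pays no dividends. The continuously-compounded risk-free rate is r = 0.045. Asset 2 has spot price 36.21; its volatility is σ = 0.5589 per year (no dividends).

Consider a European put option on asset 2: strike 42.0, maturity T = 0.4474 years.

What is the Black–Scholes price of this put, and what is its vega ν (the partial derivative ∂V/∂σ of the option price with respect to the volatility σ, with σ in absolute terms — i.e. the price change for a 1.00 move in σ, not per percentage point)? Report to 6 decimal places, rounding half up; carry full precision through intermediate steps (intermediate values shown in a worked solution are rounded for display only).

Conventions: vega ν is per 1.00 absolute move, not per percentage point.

price = 8.542280
ν = 9.545552

σ√T = 0.5589·√0.4474 = 0.373837
d₁ = (ln(S/K) + (r+σ²/2)T) / (σ√T) = (ln(36.21/42.0) + (0.045+0.5589²/2)·0.4474) / 0.373837 = (-0.148334 + 0.090010) / 0.373837 = -0.156015
d₂ = d₁ − σ√T = -0.156015 − 0.373837 = -0.529852
e^{−rT} = 0.980068
N(−d₁) = 0.561990,  N(−d₂) = 0.701893
Put price V = K·e^{−rT}·N(−d₂) − S·N(−d₁) = 28.891922 − 20.349642 = 8.542280
φ(d₁) = (1/√(2π))·e^{−d₁²/2} = 0.394116
ν = S·φ(d₁)·√T = 9.545552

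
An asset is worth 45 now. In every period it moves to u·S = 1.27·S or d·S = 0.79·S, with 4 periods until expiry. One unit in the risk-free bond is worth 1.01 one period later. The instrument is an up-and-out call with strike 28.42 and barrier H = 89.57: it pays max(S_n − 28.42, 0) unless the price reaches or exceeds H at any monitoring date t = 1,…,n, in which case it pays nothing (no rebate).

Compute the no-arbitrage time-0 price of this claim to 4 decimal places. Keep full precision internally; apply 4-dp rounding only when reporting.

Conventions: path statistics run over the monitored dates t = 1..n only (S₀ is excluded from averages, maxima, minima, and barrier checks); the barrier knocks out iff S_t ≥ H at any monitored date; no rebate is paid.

Under the martingale measure an up-move has probability p* = 0.4583; value the claim as the probability-weighted average of per-path payoffs, discounted 4 periods at R = 1.01.
Enumerate all 2^4 = 16 price paths (U = up ×1.27, D = down ×0.79); each path with k up-moves has probability p*^k·(1−p*)^(4−k).
DDDD: M=35.5500, payoff=0.0000, prob=0.086085
UDDD: M=57.1500, payoff=0.0000, prob=0.072841
DUDD: M=45.1485, payoff=0.0000, prob=0.072841
UUDD: M=72.5805, payoff=16.8775, prob=0.061635
DDUD: M=35.6673, payoff=0.0000, prob=0.072841
UDUD: M=57.3386, payoff=16.8775, prob=0.061635
DUUD: M=57.3386, payoff=16.8775, prob=0.061635
UUUD: M=92.1772, payoff=0.0000, prob=0.052153
DDDU: M=35.5500, payoff=0.0000, prob=0.072841
UDDU: M=57.1500, payoff=16.8775, prob=0.061635
DUDU: M=45.2975, payoff=16.8775, prob=0.061635
UUDU: M=72.8200, payoff=44.4000, prob=0.052153
DDUU: M=45.2975, payoff=16.8775, prob=0.061635
UDUU: M=72.8200, payoff=44.4000, prob=0.052153
DUUU: M=72.8200, payoff=44.4000, prob=0.052153
UUUU: M=117.0651, payoff=0.0000, prob=0.044129
Price = Σ prob·payoff / R^4 = 13.188197 / 1.040604 = 12.6736

price = 12.6736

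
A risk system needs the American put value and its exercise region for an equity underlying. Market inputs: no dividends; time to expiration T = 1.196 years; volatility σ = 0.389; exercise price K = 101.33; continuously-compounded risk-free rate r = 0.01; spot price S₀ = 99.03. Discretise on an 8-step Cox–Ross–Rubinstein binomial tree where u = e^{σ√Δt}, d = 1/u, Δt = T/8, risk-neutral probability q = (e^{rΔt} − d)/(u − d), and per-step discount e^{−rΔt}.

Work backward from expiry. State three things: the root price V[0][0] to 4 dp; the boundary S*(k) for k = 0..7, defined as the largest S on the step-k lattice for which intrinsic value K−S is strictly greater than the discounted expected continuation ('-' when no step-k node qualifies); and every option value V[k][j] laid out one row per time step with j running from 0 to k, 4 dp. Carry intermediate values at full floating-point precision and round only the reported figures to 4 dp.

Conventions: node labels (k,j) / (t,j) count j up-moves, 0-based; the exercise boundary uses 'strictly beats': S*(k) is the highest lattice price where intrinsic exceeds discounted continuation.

price = 17.2872
boundary = - - - - 54.2602 63.0671 73.3034 85.2012
tree:
17.2872
23.3559 10.4279
30.5998 15.1772 5.0500
38.7041 21.4638 8.0629 1.6332
47.0698 29.2962 12.6083 2.9098 0.1839
54.6468 38.2629 19.1735 5.1682 0.3459 0.0000
61.1658 47.0698 28.0266 9.1479 0.6504 0.0000 0.0000
66.7744 54.6468 38.2629 16.1288 1.2231 0.0000 0.0000 0.0000
71.5999 61.1658 47.0698 28.0266 2.3000 0.0000 0.0000 0.0000 0.0000

Δt=0.14950, u=1.16231, d=0.86036, q=0.46742, disc=e^(-rΔt)=0.99851
k=8 terminal: V=max(K-S,0) → 71.5999 61.1658 47.0698 28.0266 2.3000 0.0000 0.0000 0.0000 0.0000
k=7: j=0 S=34.5556 intr=66.7744 cont=66.6231 V=66.7744[EX]; j=1 S=46.6832 intr=54.6468 cont=54.4954 V=54.6468[EX]; j=2 S=63.0671 intr=38.2629 cont=38.1115 V=38.2629[EX]; j=3 S=85.2012 intr=16.1288 cont=15.9775 V=16.1288[EX]; j=4 S=115.1034 intr=0.0000 cont=1.2231 V=1.2231[hold]; j=5 S=155.5001 intr=0.0000 cont=0.0000 V=0.0000[hold]; j=6 S=210.0744 intr=0.0000 cont=0.0000 V=0.0000[hold]; j=7 S=283.8021 intr=0.0000 cont=0.0000 V=0.0000[hold]  S*(7)=85.2012
k=6: j=0 S=40.1642 intr=61.1658 cont=61.0144 V=61.1658[EX]; j=1 S=54.2602 intr=47.0698 cont=46.9184 V=47.0698[EX]; j=2 S=73.3034 intr=28.0266 cont=27.8752 V=28.0266[EX]; j=3 S=99.0300 intr=2.3000 cont=9.1479 V=9.1479[hold]; j=4 S=133.7856 intr=0.0000 cont=0.6504 V=0.6504[hold]; j=5 S=180.7390 intr=0.0000 cont=0.0000 V=0.0000[hold]; j=6 S=244.1711 intr=0.0000 cont=0.0000 V=0.0000[hold]  S*(6)=73.3034
k=5: j=0 S=46.6832 intr=54.6468 cont=54.4954 V=54.6468[EX]; j=1 S=63.0671 intr=38.2629 cont=38.1115 V=38.2629[EX]; j=2 S=85.2012 intr=16.1288 cont=19.1735 V=19.1735[hold]; j=3 S=115.1034 intr=0.0000 cont=5.1682 V=5.1682[hold]; j=4 S=155.5001 intr=0.0000 cont=0.3459 V=0.3459[hold]; j=5 S=210.0744 intr=0.0000 cont=0.0000 V=0.0000[hold]  S*(5)=63.0671
k=4: j=0 S=54.2602 intr=47.0698 cont=46.9184 V=47.0698[EX]; j=1 S=73.3034 intr=28.0266 cont=29.2962 V=29.2962[hold]; j=2 S=99.0300 intr=2.3000 cont=12.6083 V=12.6083[hold]; j=3 S=133.7856 intr=0.0000 cont=2.9098 V=2.9098[hold]; j=4 S=180.7390 intr=0.0000 cont=0.1839 V=0.1839[hold]  S*(4)=54.2602
k=3: j=0 S=63.0671 intr=38.2629 cont=38.7041 V=38.7041[hold]; j=1 S=85.2012 intr=16.1288 cont=21.4638 V=21.4638[hold]; j=2 S=115.1034 intr=0.0000 cont=8.0629 V=8.0629[hold]; j=3 S=155.5001 intr=0.0000 cont=1.6332 V=1.6332[hold]  S*(3)=-
k=2: j=0 S=73.3034 intr=28.0266 cont=30.5998 V=30.5998[hold]; j=1 S=99.0300 intr=2.3000 cont=15.1772 V=15.1772[hold]; j=2 S=133.7856 intr=0.0000 cont=5.0500 V=5.0500[hold]  S*(2)=-
k=1: j=0 S=85.2012 intr=16.1288 cont=23.3559 V=23.3559[hold]; j=1 S=115.1034 intr=0.0000 cont=10.4279 V=10.4279[hold]  S*(1)=-
k=0: j=0 S=99.0300 intr=2.3000 cont=17.2872 V=17.2872[hold]  S*(0)=-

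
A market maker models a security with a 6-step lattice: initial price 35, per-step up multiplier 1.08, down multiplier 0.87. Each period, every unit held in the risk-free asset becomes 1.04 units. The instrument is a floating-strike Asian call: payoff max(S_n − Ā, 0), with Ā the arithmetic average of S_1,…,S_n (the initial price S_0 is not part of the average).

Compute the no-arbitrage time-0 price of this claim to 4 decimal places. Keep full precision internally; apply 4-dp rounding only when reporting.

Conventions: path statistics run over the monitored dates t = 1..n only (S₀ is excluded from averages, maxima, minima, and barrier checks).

price = 3.6059

No-arbitrage gives p* = (R−d)/(u−d) = 0.8095: enumerate every path, weight its payoff by its p*-probability, and discount by R^6.
Enumerate all 2^6 = 64 price paths (U = up ×1.08, D = down ×0.87); each path with k up-moves has probability p*^k·(1−p*)^(6−k).
DDDDDD: Ā=22.1104, payoff=0.0000, prob=0.000048
UDDDDD: Ā=27.4473, payoff=0.0000, prob=0.000203
DUDDDD: Ā=26.2223, payoff=0.0000, prob=0.000203
UUDDDD: Ā=32.5519, payoff=0.0000, prob=0.000863
DDUDDD: Ā=25.1566, payoff=0.0000, prob=0.000203
UDUDDD: Ā=31.2289, payoff=0.0000, prob=0.000863
DUUDDD: Ā=30.0039, payoff=0.0000, prob=0.000863
UUUDDD: Ā=37.2462, payoff=0.0000, prob=0.003666
DDDUDD: Ā=24.2294, payoff=0.0000, prob=0.000203
UDDUDD: Ā=30.0779, payoff=0.0000, prob=0.000863
DUDUDD: Ā=28.8529, payoff=0.0000, prob=0.000863
UUDUDD: Ā=35.8174, payoff=0.0000, prob=0.003666
DDUUDD: Ā=27.7871, payoff=0.0000, prob=0.000863
UDUUDD: Ā=34.4944, payoff=0.0000, prob=0.003666
DUUUDD: Ā=33.2694, payoff=0.0000, prob=0.003666
UUUUDD: Ā=41.2999, payoff=0.0000, prob=0.015581
DDDDUD: Ā=23.4227, payoff=0.0000, prob=0.000203
UDDDUD: Ā=29.0765, payoff=0.0000, prob=0.000863
DUDDUD: Ā=27.8515, payoff=0.0000, prob=0.000863
UUDDUD: Ā=34.5743, payoff=0.0000, prob=0.003666
DDUDUD: Ā=26.7857, payoff=0.0000, prob=0.000863
UDUDUD: Ā=33.2513, payoff=0.0000, prob=0.003666
DUUDUD: Ā=32.0263, payoff=0.0000, prob=0.003666
UUUDUD: Ā=39.7567, payoff=0.0000, prob=0.015581
DDDUUD: Ā=25.8585, payoff=0.0000, prob=0.000863
UDDUUD: Ā=32.1003, payoff=0.0000, prob=0.003666
DUDUUD: Ā=30.8753, payoff=0.0000, prob=0.003666
UUDUUD: Ā=38.3279, payoff=0.0000, prob=0.015581
DDUUUD: Ā=29.8095, payoff=0.0000, prob=0.003666
UDUUUD: Ā=37.0049, payoff=0.0000, prob=0.015581
DUUUUD: Ā=35.7799, payoff=0.2615, prob=0.015581
UUUUUD: Ā=44.4164, payoff=0.3246, prob=0.066220
DDDDDU: Ā=22.7209, payoff=0.0000, prob=0.000203
UDDDDU: Ā=28.2053, payoff=0.0000, prob=0.000863
DUDDDU: Ā=26.9803, payoff=0.0000, prob=0.000863
UUDDDU: Ā=33.4928, payoff=0.0000, prob=0.003666
DDUDDU: Ā=25.9145, payoff=0.0000, prob=0.000863
UDUDDU: Ā=32.1698, payoff=0.0000, prob=0.003666
DUUDDU: Ā=30.9448, payoff=0.0000, prob=0.003666
UUUDDU: Ā=38.4142, payoff=0.0000, prob=0.015581
DDDUDU: Ā=24.9873, payoff=0.0000, prob=0.000863
UDDUDU: Ā=31.0188, payoff=0.0000, prob=0.003666
DUDUDU: Ā=29.7938, payoff=0.0000, prob=0.003666
UUDUDU: Ā=36.9854, payoff=0.0000, prob=0.015581
DDUUDU: Ā=28.7280, payoff=0.3053, prob=0.003666
UDUUDU: Ā=35.6624, payoff=0.3790, prob=0.015581
DUUUDU: Ā=34.4374, payoff=1.6040, prob=0.015581
UUUUDU: Ā=42.7498, payoff=1.9912, prob=0.066220
DDDDUU: Ā=24.1807, payoff=0.0000, prob=0.000863
UDDDUU: Ā=30.0174, payoff=0.0000, prob=0.003666
DUDDUU: Ā=28.7924, payoff=0.2410, prob=0.003666
UUDDUU: Ā=35.7423, payoff=0.2991, prob=0.015581
DDUDUU: Ā=27.7266, payoff=1.3067, prob=0.003666
UDUDUU: Ā=34.4193, payoff=1.6221, prob=0.015581
DUUDUU: Ā=33.1943, payoff=2.8471, prob=0.015581
UUUDUU: Ā=41.2067, payoff=3.5344, prob=0.066220
DDDUUU: Ā=26.7994, payoff=2.2339, prob=0.003666
UDDUUU: Ā=33.2683, payoff=2.7731, prob=0.015581
DUDUUU: Ā=32.0433, payoff=3.9981, prob=0.015581
UUDUUU: Ā=39.7778, payoff=4.9632, prob=0.066220
DDUUUU: Ā=30.9775, payoff=5.0639, prob=0.015581
UDUUUU: Ā=38.4548, payoff=6.2862, prob=0.066220
DUUUUU: Ā=37.2298, payoff=7.5112, prob=0.066220
UUUUUU: Ā=46.2164, payoff=9.3242, prob=0.281435
Price = Σ prob·payoff / R^6 = 4.562551 / 1.265319 = 3.6059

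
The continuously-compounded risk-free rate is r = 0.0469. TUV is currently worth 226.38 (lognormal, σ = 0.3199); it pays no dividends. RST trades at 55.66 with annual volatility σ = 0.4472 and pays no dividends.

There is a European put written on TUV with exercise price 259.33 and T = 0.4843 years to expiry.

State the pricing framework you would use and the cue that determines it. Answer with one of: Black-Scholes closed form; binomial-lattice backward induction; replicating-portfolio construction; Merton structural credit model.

Key observation: a European claim on TUV (strike 259.33) — a lognormal (GBM) underlying with constant rate and volatility — has an exact closed-form value; no lattice or capital structure is involved.

framework: Black-Scholes closed form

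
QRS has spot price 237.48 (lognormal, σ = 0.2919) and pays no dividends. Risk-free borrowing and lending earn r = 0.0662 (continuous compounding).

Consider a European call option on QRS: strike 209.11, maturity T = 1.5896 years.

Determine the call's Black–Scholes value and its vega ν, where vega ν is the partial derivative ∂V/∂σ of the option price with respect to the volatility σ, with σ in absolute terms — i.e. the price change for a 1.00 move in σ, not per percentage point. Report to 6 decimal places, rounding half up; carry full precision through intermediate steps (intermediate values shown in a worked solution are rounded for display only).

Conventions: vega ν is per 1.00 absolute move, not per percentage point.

price = 61.604145
ν = 85.648596

σ√T = 0.2919·√1.5896 = 0.368026
d₁ = (ln(S/K) + (r+σ²/2)T) / (σ√T) = (ln(237.48/209.11) + (0.0662+0.2919²/2)·1.5896) / 0.368026 = (0.127223 + 0.172953) / 0.368026 = 0.815639
d₂ = d₁ − σ√T = 0.815639 − 0.368026 = 0.447613
e^{−rT} = 0.900116
N(d₁) = 0.792647,  N(d₂) = 0.672784
Call price V = S·N(d₁) − K·e^{−rT}·N(d₂) = 188.237714 − 126.633569 = 61.604145
φ(d₁) = (1/√(2π))·e^{−d₁²/2} = 0.286055
ν = S·φ(d₁)·√T = 85.648596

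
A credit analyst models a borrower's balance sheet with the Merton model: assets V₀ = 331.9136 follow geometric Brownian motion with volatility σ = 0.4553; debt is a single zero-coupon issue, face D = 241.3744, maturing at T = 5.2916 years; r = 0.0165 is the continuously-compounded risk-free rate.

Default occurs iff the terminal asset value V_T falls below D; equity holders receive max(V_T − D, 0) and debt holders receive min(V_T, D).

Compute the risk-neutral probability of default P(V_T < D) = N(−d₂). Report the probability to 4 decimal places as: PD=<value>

With assets at 331.9136 and a single debt payment of 241.3744 at 5.2916 years:
d₁ = [ln(V₀/D) + (r + σ²/2)T] / (σ√T)
   = [ln(331.9136/241.3744) + (0.0165 + 0.5·0.4553²)·5.2916] / (0.4553·√5.2916)
   = [0.318525 + 0.635781] / 1.047348 = 0.911164
d₂ = d₁ − σ√T = 0.911164 − 1.047348 = -0.136184
risk-neutral PD = N(−d₂) = N(0.136184) = 0.554162

PD=0.5542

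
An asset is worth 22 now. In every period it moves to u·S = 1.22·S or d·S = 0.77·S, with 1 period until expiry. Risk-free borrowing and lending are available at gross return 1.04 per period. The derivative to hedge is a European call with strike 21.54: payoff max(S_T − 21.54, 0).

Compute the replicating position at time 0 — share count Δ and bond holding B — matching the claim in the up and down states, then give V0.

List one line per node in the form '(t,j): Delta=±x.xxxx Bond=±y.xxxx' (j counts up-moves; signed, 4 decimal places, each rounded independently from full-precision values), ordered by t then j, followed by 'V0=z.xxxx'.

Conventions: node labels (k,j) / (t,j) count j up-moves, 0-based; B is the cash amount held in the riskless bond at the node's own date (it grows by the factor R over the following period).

Since d<R<u, set p* = (R−d)/(u−d) = 0.6000; price each node as the discounted p*-expectation of its children.
Payoffs at expiry: V(1,0)=0.0000, V(1,1)=5.3000
Node (0,0) S=22.0000: V=(p*·5.3000+(1−p*)·0.0000)/1.04=3.0577; Δ=(5.3000−0.0000)/(26.8400−16.9400)=0.5354; B=V−Δ·S=-8.7201
Verification: the root portfolio costs Δ(0,0)·S0 + B(0,0) = 3.0577, matching V0.

(0,0): Delta=0.5354 Bond=-8.7201
V0=3.0577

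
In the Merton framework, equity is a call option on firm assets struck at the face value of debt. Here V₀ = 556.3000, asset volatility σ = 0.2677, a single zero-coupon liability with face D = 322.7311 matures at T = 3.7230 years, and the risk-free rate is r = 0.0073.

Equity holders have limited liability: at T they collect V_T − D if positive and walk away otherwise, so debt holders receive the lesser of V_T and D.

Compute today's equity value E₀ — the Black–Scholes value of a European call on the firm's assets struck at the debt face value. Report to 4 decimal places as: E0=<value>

Apply the equity-as-call identities (strike 322.7311, horizon 3.7230 years):
d₁ = [ln(V₀/D) + (r + σ²/2)T] / (σ√T)
   = [ln(556.3000/322.7311) + (0.0073 + 0.5·0.2677²)·3.7230] / (0.2677·√3.7230)
   = [0.544488 + 0.160579] / 0.516529 = 1.365010
d₂ = d₁ − σ√T = 1.365010 − 0.516529 = 0.848480
N(d₁) = 0.913875,  N(d₂) = 0.801915,  e^(−rT) = 0.973188
E₀ = V₀·N(d₁) − D·e^(−rT)·N(d₂)
   = 556.3000·0.913875 − 322.7311·0.973188·0.801915 = 256.524819

E0=256.5248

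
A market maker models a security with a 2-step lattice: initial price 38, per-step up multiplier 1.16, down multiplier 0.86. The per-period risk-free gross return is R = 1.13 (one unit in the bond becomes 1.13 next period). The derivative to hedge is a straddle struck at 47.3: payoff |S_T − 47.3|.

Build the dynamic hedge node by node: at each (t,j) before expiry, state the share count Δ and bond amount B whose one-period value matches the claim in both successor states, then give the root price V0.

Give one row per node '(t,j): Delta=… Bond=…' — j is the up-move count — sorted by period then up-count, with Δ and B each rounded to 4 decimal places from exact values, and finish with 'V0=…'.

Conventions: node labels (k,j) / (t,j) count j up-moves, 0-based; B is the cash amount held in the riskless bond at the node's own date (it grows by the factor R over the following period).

(0,0): Delta=-0.4644 Bond=21.5544
(1,0): Delta=-1.0000 Bond=41.8584
(1,1): Delta=-0.4203 Bond=22.4118
V0=3.9055

Under the risk-neutral measure, an up-move has probability p* = (R−d)/(u−d) = 0.9000 and values discount at R = 1.13.
Terminal payoffs: V(2,0)=19.1952, V(2,1)=9.3912, V(2,2)=3.8328
  t=1,j=0: stock 32.6800 → up 37.9088 (V=9.3912), down 28.1048 (V=19.1952). Price 9.1784; hedge Δ=-1.0000, bond B=41.8584.
  t=1,j=1: stock 44.0800 → up 51.1328 (V=3.8328), down 37.9088 (V=9.3912). Price 3.8838; hedge Δ=-0.4203, bond B=22.4118.
  t=0,j=0: stock 38.0000 → up 44.0800 (V=3.8838), down 32.6800 (V=9.1784). Price 3.9055; hedge Δ=-0.4644, bond B=21.5544.
Verification: the root portfolio costs Δ(0,0)·S0 + B(0,0) = 3.9055, matching V0.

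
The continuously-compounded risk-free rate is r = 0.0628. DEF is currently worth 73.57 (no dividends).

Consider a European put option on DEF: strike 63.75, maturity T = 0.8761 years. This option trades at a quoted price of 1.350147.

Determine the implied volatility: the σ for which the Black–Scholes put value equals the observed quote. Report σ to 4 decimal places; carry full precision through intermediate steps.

At σ = 0.2281 the Black–Scholes value reproduces the quote:
σ√T = 0.2281·√0.8761 = 0.213502
d₁ = (ln(S/K) + (r+σ²/2)T) / (σ√T) = (ln(73.57/63.75) + (0.0628+0.2281²/2)·0.8761) / 0.213502 = (0.143268 + 0.077811) / 0.213502 = 1.035488
d₂ = d₁ − σ√T = 1.035488 − 0.213502 = 0.821986
e^{−rT} = 0.946467
N(−d₁) = 0.150221,  N(−d₂) = 0.205543
V = K·e^{−rT}·N(−d₂) − S·N(−d₁) = 12.401876 − 11.051729 = 1.350147 (the quoted price), and the Black–Scholes price is strictly increasing in σ, so σ is unique

sigma = 0.2281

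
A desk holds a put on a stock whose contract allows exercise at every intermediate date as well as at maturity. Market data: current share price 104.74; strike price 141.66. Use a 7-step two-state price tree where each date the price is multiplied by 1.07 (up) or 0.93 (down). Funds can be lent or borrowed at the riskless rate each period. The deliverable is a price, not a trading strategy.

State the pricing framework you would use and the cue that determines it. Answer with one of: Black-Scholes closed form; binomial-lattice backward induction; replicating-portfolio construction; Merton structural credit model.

Key observation: the exercise right at every one of the 7 steps is what matters: each node needs max(141.66 − S, continuation), which only the stepwise tree valuation starting from spot 104.74 delivers.

framework: binomial-lattice backward induction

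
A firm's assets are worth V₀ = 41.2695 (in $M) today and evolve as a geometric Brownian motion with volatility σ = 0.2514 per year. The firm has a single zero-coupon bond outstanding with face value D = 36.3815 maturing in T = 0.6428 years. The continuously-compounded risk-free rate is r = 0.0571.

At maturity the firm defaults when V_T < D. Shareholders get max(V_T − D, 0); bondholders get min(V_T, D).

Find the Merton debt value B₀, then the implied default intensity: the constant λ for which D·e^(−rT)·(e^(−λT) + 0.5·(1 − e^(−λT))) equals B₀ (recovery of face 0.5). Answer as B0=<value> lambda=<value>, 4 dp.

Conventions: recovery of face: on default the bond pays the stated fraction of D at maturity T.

Apply the equity-as-call identities (strike 36.3815, horizon 0.6428 years):
d₁ = [ln(V₀/D) + (r + σ²/2)T] / (σ√T)
   = [ln(41.2695/36.3815) + (0.0571 + 0.5·0.2514²)·0.6428] / (0.2514·√0.6428)
   = [0.126063 + 0.057017] / 0.201559 = 0.908319
d₂ = d₁ − σ√T = 0.908319 − 0.201559 = 0.706760
N(d₁) = 0.818145,  N(d₂) = 0.760142,  e^(−rT) = 0.963962
E₀ = V₀·N(d₁) − D·e^(−rT)·N(d₂)
   = 41.2695·0.818145 − 36.3815·0.963962·0.760142 = 7.105981
B₀ = V₀ − E₀ = 41.2695 − 7.105981 = 34.163519
e^(−λT) = (B₀·e^(rT)/D − 0.5)/(1 − 0.5) = (34.1635·1.037386/36.3815 − 0.5)/0.5 = 0.94828301
λ = −ln(0.94828301)/0.6428 = 0.082611

B0=34.1635 lambda=0.0826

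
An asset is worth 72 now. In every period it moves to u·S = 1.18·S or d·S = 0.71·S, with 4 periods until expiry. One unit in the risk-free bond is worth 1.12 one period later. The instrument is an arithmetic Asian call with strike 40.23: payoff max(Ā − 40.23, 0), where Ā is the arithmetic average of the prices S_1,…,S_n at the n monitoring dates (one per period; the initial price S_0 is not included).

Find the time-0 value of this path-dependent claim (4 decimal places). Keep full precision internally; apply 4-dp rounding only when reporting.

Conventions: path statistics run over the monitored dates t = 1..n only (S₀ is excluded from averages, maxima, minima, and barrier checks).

Under the martingale measure an up-move has probability p* = 0.8723; value the claim as the probability-weighted average of per-path payoffs, discounted 4 periods at R = 1.12.
Enumerate all 2^4 = 16 price paths (U = up ×1.18, D = down ×0.71); each path with k up-moves has probability p*^k·(1−p*)^(4−k).
DDDD: Ā=32.8703, payoff=0.0000, prob=0.000266
UDDD: Ā=54.6295, payoff=14.3995, prob=0.001815
DUDD: Ā=46.1695, payoff=5.9395, prob=0.001815
UUDD: Ā=76.7324, payoff=36.5024, prob=0.012402
DDUD: Ā=40.1629, payoff=0.0000, prob=0.001815
UDUD: Ā=66.7496, payoff=26.5196, prob=0.012402
DUUD: Ā=58.2896, payoff=18.0596, prob=0.012402
UUUD: Ā=96.8757, payoff=56.6457, prob=0.084744
DDDU: Ā=35.8982, payoff=0.0000, prob=0.001815
UDDU: Ā=59.6618, payoff=19.4318, prob=0.012402
DUDU: Ā=51.2018, payoff=10.9718, prob=0.012402
UUDU: Ā=85.0960, payoff=44.8660, prob=0.084744
DDUU: Ā=45.1952, payoff=4.9652, prob=0.012402
UDUU: Ā=75.1132, payoff=34.8832, prob=0.084744
DUUU: Ā=66.6532, payoff=26.4232, prob=0.084744
UUUU: Ā=110.7758, payoff=70.5458, prob=0.579087
Price = Σ prob·payoff / R^4 = 56.131191 / 1.573519 = 35.6724

price = 35.6724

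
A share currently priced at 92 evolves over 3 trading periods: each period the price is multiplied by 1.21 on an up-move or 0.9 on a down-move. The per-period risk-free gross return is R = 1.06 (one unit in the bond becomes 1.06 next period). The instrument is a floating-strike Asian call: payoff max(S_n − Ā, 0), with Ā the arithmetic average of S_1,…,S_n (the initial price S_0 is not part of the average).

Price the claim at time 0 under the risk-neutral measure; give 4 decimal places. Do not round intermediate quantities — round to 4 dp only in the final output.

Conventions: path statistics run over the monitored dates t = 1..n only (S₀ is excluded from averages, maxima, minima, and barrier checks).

Risk-neutral up-probability p* = (R−d)/(u−d) = (1.06−0.9)/(1.21−0.9) = 0.5161; the claim prices as the p*-weighted sum of path payoffs discounted by R^3.
Enumerate all 2^3 = 8 price paths (U = up ×1.21, D = down ×0.9); each path with k up-moves has probability p*^k·(1−p*)^(3−k).
DDD: Ā=74.7960, payoff=0.0000, prob=0.113289
UDD: Ā=100.5591, payoff=0.0000, prob=0.120842
DUD: Ā=91.0524, payoff=0.0000, prob=0.120842
UUD: Ā=122.4149, payoff=0.0000, prob=0.128898
DDU: Ā=82.4964, payoff=7.6728, prob=0.120842
UDU: Ā=110.9118, payoff=10.3157, prob=0.128898
DUU: Ā=101.4052, payoff=19.8223, prob=0.128898
UUU: Ā=136.3336, payoff=26.6500, prob=0.137491
Price = Σ prob·payoff / R^3 = 8.476061 / 1.191016 = 7.1167

price = 7.1167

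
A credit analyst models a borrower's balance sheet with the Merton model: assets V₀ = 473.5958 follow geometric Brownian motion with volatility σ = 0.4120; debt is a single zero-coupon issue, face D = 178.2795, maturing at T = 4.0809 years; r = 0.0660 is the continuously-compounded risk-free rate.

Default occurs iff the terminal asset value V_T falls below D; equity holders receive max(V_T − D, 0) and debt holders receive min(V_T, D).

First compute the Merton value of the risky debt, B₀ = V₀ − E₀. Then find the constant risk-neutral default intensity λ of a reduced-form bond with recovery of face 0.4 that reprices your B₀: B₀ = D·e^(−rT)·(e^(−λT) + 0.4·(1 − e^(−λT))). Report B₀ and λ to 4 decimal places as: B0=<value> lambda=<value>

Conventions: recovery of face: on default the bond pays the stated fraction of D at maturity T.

B0=130.3318 lambda=0.0182

Work the structural quantities from V₀ = 473.5958 against face 178.2795:
d₁ = [ln(V₀/D) + (r + σ²/2)T] / (σ√T)
   = [ln(473.5958/178.2795) + (0.0660 + 0.5·0.4120²)·4.0809] / (0.4120·√4.0809)
   = [0.977002 + 0.615694] / 0.832291 = 1.913628
d₂ = d₁ − σ√T = 1.913628 − 0.832291 = 1.081337
N(d₁) = 0.972166,  N(d₂) = 0.860226,  e^(−rT) = 0.763884
E₀ = V₀·N(d₁) − D·e^(−rT)·N(d₂)
   = 473.5958·0.972166 − 178.2795·0.763884·0.860226 = 343.264004
B₀ = V₀ − E₀ = 473.5958 − 343.264004 = 130.331796
e^(−λT) = (B₀·e^(rT)/D − 0.4)/(1 − 0.4) = (130.3318·1.309099/178.2795 − 0.4)/0.6 = 0.92836882
λ = −ln(0.92836882)/4.0809 = 0.018213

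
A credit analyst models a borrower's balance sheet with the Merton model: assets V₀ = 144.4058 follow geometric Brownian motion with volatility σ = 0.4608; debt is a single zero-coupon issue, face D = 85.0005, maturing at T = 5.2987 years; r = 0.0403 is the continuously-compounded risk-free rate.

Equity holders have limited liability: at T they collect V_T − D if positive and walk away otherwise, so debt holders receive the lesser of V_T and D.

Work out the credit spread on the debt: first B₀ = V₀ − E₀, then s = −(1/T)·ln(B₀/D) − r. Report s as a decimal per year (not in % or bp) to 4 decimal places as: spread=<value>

With assets at 144.4058 and a single debt payment of 85.0005 at 5.2987 years:
d₁ = [ln(V₀/D) + (r + σ²/2)T] / (σ√T)
   = [ln(144.4058/85.0005) + (0.0403 + 0.5·0.4608²)·5.2987] / (0.4608·√5.2987)
   = [0.529970 + 0.776092] / 1.060711 = 1.231308
d₂ = d₁ − σ√T = 1.231308 − 1.060711 = 0.170597
N(d₁) = 0.890896,  N(d₂) = 0.567730,  e^(−rT) = 0.807722
E₀ = V₀·N(d₁) − D·e^(−rT)·N(d₂)
   = 144.4058·0.890896 − 85.0005·0.807722·0.567730 = 89.672099
B₀ = V₀ − E₀ = 144.4058 − 89.672099 = 54.733701
spread = −(1/T)·ln(B₀/D) − r = −(1/5.2987)·ln(54.733701/85.0005) − 0.0403 = 0.04277274

spread=0.0428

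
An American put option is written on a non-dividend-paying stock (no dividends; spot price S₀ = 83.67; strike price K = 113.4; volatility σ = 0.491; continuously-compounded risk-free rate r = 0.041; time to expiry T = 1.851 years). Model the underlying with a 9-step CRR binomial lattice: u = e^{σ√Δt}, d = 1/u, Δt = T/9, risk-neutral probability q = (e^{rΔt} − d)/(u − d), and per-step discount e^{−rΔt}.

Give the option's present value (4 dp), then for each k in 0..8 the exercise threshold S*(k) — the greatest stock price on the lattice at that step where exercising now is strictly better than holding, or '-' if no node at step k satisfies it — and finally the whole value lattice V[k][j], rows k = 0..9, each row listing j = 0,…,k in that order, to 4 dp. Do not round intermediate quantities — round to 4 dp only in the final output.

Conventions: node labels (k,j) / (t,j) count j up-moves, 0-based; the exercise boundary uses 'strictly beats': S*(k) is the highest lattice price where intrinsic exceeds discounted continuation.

params: Δt=0.20567 u=1.24941 d=0.80038 q=0.46342 e^(-rΔt)=0.99160
t_9 payoffs: 102.1221 95.7950 85.9181 70.5002 46.4324 8.8619 0.0000 0.0000 0.0000 0.0000
t_8: node(8,0) S=14.0907 payoff=99.3093 vs cont=98.3571 → 99.3093 [stop]  node(8,1) S=21.9959 payoff=91.4041 vs cont=90.4519 → 91.4041 [stop]  node(8,2) S=34.3361 payoff=79.0639 vs cont=78.1117 → 79.0639 [stop]  node(8,3) S=53.5994 payoff=59.8006 vs cont=58.8483 → 59.8006 [stop]  node(8,4) S=83.6700 payoff=29.7300 vs cont=28.7778 → 29.7300 [stop]  node(8,5) S=130.6108 payoff=0.0000 vs cont=4.7152 → 4.7152 [wait]  node(8,6) S=203.8866 payoff=0.0000 vs cont=0.0000 → 0.0000 [wait]  node(8,7) S=318.2718 payoff=0.0000 vs cont=0.0000 → 0.0000 [wait]  node(8,8) S=496.8299 payoff=0.0000 vs cont=0.0000 → 0.0000 [wait]  ⇒ S*(8)=83.6700
t_7: node(7,0) S=17.6050 payoff=95.7950 vs cont=94.8428 → 95.7950 [stop]  node(7,1) S=27.4819 payoff=85.9181 vs cont=84.9659 → 85.9181 [stop]  node(7,2) S=42.8998 payoff=70.5002 vs cont=69.5480 → 70.5002 [stop]  node(7,3) S=66.9676 payoff=46.4324 vs cont=45.4801 → 46.4324 [stop]  node(7,4) S=104.5381 payoff=8.8619 vs cont=17.9854 → 17.9854 [wait]  node(7,5) S=163.1864 payoff=0.0000 vs cont=2.5088 → 2.5088 [wait]  node(7,6) S=254.7378 payoff=0.0000 vs cont=0.0000 → 0.0000 [wait]  node(7,7) S=397.6518 payoff=0.0000 vs cont=0.0000 → 0.0000 [wait]  ⇒ S*(7)=66.9676
t_6: node(6,0) S=21.9959 payoff=91.4041 vs cont=90.4519 → 91.4041 [stop]  node(6,1) S=34.3361 payoff=79.0639 vs cont=78.1117 → 79.0639 [stop]  node(6,2) S=53.5994 payoff=59.8006 vs cont=58.8483 → 59.8006 [stop]  node(6,3) S=83.6700 payoff=29.7300 vs cont=32.9703 → 32.9703 [wait]  node(6,4) S=130.6108 payoff=0.0000 vs cont=10.7224 → 10.7224 [wait]  node(6,5) S=203.8866 payoff=0.0000 vs cont=1.3349 → 1.3349 [wait]  node(6,6) S=318.2718 payoff=0.0000 vs cont=0.0000 → 0.0000 [wait]  ⇒ S*(6)=53.5994
t_5: node(5,0) S=27.4819 payoff=85.9181 vs cont=84.9659 → 85.9181 [stop]  node(5,1) S=42.8998 payoff=70.5002 vs cont=69.5480 → 70.5002 [stop]  node(5,2) S=66.9676 payoff=46.4324 vs cont=46.9691 → 46.9691 [wait]  node(5,3) S=104.5381 payoff=8.8619 vs cont=22.4699 → 22.4699 [wait]  node(5,4) S=163.1864 payoff=0.0000 vs cont=6.3186 → 6.3186 [wait]  node(5,5) S=254.7378 payoff=0.0000 vs cont=0.7103 → 0.7103 [wait]  ⇒ S*(5)=42.8998
t_4: node(4,0) S=34.3361 payoff=79.0639 vs cont=78.1117 → 79.0639 [stop]  node(4,1) S=53.5994 payoff=59.8006 vs cont=59.0950 → 59.8006 [stop]  node(4,2) S=83.6700 payoff=29.7300 vs cont=35.3167 → 35.3167 [wait]  node(4,3) S=130.6108 payoff=0.0000 vs cont=14.8592 → 14.8592 [wait]  node(4,4) S=203.8866 payoff=0.0000 vs cont=3.6883 → 3.6883 [wait]  ⇒ S*(4)=53.5994
t_3: node(3,0) S=42.8998 payoff=70.5002 vs cont=69.5480 → 70.5002 [stop]  node(3,1) S=66.9676 payoff=46.4324 vs cont=48.0474 → 48.0474 [wait]  node(3,2) S=104.5381 payoff=8.8619 vs cont=25.6193 → 25.6193 [wait]  node(3,3) S=163.1864 payoff=0.0000 vs cont=9.6011 → 9.6011 [wait]  ⇒ S*(3)=42.8998
t_2: node(2,0) S=53.5994 payoff=59.8006 vs cont=59.5905 → 59.8006 [stop]  node(2,1) S=83.6700 payoff=29.7300 vs cont=37.3376 → 37.3376 [wait]  node(2,2) S=130.6108 payoff=0.0000 vs cont=18.0434 → 18.0434 [wait]  ⇒ S*(2)=53.5994
t_1: node(1,0) S=66.9676 payoff=46.4324 vs cont=48.9761 → 48.9761 [wait]  node(1,1) S=104.5381 payoff=8.8619 vs cont=28.1579 → 28.1579 [wait]  ⇒ S*(1)=-
t_0: node(0,0) S=83.6700 payoff=29.7300 vs cont=38.9983 → 38.9983 [wait]  ⇒ S*(0)=-

price = 38.9983
boundary = - - 53.5994 42.8998 53.5994 42.8998 53.5994 66.9676 83.6700
tree:
38.9983
48.9761 28.1579
59.8006 37.3376 18.0434
70.5002 48.0474 25.6193 9.6011
79.0639 59.8006 35.3167 14.8592 3.6883
85.9181 70.5002 46.9691 22.4699 6.3186 0.7103
91.4041 79.0639 59.8006 32.9703 10.7224 1.3349 0.0000
95.7950 85.9181 70.5002 46.4324 17.9854 2.5088 0.0000 0.0000
99.3093 91.4041 79.0639 59.8006 29.7300 4.7152 0.0000 0.0000 0.0000
102.1221 95.7950 85.9181 70.5002 46.4324 8.8619 0.0000 0.0000 0.0000 0.0000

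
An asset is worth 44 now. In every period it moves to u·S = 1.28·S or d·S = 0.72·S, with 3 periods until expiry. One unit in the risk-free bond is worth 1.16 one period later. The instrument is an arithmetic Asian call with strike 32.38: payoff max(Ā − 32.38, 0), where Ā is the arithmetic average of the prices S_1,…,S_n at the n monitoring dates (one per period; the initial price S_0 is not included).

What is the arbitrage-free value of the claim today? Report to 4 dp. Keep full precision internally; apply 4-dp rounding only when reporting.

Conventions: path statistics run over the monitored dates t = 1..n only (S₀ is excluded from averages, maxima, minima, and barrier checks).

price = 17.6243

With p* = (R−d)/(u−d) = 0.7857, sum probability × payoff across the paths and divide by R^3.
Enumerate all 2^3 = 8 price paths (U = up ×1.28, D = down ×0.72); each path with k up-moves has probability p*^k·(1−p*)^(3−k).
DDD: Ā=23.6375, payoff=0.0000, prob=0.009840
UDD: Ā=42.0222, payoff=9.6422, prob=0.036079
DUD: Ā=33.8089, payoff=1.4289, prob=0.036079
UUD: Ā=60.1047, payoff=27.7247, prob=0.132289
DDU: Ā=27.8953, payoff=0.0000, prob=0.036079
UDU: Ā=49.5916, payoff=17.2116, prob=0.132289
DUU: Ā=41.3783, payoff=8.9983, prob=0.132289
UUU: Ā=73.5614, payoff=41.1814, prob=0.485058
Price = Σ prob·payoff / R^3 = 27.509767 / 1.560896 = 17.6243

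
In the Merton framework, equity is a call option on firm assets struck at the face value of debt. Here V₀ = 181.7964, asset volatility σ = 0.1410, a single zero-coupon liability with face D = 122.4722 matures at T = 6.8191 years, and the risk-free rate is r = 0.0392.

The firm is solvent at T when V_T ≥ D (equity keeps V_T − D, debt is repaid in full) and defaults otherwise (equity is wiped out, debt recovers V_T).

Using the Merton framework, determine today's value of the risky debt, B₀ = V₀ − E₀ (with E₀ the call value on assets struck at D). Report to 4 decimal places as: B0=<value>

B0=93.0653

Work the structural quantities from V₀ = 181.7964 against face 122.4722:
d₁ = [ln(V₀/D) + (r + σ²/2)T] / (σ√T)
   = [ln(181.7964/122.4722) + (0.0392 + 0.5·0.1410²)·6.8191] / (0.1410·√6.8191)
   = [0.395003 + 0.335094] / 0.368199 = 1.982888
d₂ = d₁ − σ√T = 1.982888 − 0.368199 = 1.614689
N(d₁) = 0.976310,  N(d₂) = 0.946811,  e^(−rT) = 0.765437
E₀ = V₀·N(d₁) − D·e^(−rT)·N(d₂)
   = 181.7964·0.976310 − 122.4722·0.765437·0.946811 = 88.731120
B₀ = V₀ − E₀ = 181.7964 − 88.731120 = 93.065280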